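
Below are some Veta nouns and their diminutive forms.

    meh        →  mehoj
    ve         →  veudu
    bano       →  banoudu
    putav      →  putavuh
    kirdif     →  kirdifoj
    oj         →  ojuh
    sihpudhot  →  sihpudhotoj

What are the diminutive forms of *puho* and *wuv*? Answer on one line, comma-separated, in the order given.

puhoudu, wuvuh

The suffix is conditioned by the final sound: -oj when the stem ends in a voiceless consonant (*meh*, *kirdif*, *sihpudhot*); -uh when the stem ends in a voiced consonant (*putav*, *oj*); -udu when the stem ends in a vowel (*ve*, *bano*).
*puho*: final sound = /o/, a vowel → -udu → *puhoudu*.
The final sound of *wuv* is /v/, which is a voiced consonant, so the suffix is -uh, giving *wuvuh*.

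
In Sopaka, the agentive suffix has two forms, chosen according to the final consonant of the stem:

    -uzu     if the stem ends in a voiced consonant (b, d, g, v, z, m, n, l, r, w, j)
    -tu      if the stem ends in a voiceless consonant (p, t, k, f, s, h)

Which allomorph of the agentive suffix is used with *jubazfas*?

-tu

*jubazfas*: final consonant = /s/, voiceless → -tu.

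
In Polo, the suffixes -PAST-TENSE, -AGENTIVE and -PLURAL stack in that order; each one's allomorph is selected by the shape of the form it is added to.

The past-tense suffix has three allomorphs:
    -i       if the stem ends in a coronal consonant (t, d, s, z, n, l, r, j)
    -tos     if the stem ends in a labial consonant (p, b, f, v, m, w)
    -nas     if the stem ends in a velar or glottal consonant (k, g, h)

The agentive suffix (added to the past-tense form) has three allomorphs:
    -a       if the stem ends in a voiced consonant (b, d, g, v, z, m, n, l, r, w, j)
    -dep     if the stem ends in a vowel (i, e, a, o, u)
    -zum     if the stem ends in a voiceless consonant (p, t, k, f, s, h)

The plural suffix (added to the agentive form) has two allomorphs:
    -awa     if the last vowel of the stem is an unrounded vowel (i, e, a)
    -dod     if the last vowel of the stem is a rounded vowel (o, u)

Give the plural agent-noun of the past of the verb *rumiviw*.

rumiviwtoszumdod

Since the final consonant of *rumiviw* is /w/ (labial), it takes -tos, giving *rumiviwtos*.
The past-tense form *rumiviwtos* — final sound /s/ (a voiceless consonant) → -zum → *rumiviwtoszum*.
The agentive form *rumiviwtoszum* — last vowel /u/ (a rounded vowel) → -dod → *rumiviwtoszumdod*.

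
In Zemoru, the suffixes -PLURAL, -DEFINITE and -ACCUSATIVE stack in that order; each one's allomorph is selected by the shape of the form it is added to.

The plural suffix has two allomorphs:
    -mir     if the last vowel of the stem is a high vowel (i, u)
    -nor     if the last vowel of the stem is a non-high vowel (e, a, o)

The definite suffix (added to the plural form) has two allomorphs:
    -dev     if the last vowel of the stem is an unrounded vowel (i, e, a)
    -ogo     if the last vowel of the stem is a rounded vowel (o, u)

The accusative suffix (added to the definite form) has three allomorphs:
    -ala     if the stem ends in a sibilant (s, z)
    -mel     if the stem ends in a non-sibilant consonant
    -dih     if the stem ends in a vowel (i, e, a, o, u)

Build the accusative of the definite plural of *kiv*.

Since the last vowel of *kiv* is /i/ (a high vowel), it takes -mir, giving *kivmir*.
Since the last vowel of the plural form *kivmir* is /i/ (an unrounded vowel), it takes -dev, giving *kivmirdev*.
The final sound of the definite form *kivmirdev* is /v/, which is a non-sibilant consonant, so the accusative suffix is -mel, giving *kivmirdevmel*.

kivmirdevmel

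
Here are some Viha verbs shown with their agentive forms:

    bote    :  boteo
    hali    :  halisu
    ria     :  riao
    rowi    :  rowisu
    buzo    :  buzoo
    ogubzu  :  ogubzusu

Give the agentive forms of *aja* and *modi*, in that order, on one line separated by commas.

ajao, modisu

The alternation tracks the last vowel of the stem — -su when the last vowel of the stem is a high vowel (*hali*, *rowi*, *ogubzu*); -o when the last vowel of the stem is a non-high vowel (*bote*, *ria*, *buzo*).
The last vowel of *aja* is /a/, which is a non-high vowel, so the suffix is -o, giving *ajao*.
*modi*: last vowel = /i/, a high vowel → -su → *modisu*.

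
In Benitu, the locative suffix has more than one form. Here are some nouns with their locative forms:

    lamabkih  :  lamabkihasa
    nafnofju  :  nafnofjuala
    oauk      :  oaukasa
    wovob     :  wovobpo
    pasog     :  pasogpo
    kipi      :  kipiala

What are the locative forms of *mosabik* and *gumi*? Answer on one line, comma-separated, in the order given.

mosabikasa, gumiala

Looking at the final sound of each stem: -asa when the stem ends in a voiceless consonant (*lamabkih*, *oauk*); -po when the stem ends in a voiced consonant (*wovob*, *pasog*); -ala when the stem ends in a vowel (*nafnofju*, *kipi*).
The final sound of *mosabik* is /k/, which is a voiceless consonant, so the suffix is -asa, giving *mosabikasa*.
Since the final sound of *gumi* is /i/ (a vowel), it takes -ala, giving *gumiala*.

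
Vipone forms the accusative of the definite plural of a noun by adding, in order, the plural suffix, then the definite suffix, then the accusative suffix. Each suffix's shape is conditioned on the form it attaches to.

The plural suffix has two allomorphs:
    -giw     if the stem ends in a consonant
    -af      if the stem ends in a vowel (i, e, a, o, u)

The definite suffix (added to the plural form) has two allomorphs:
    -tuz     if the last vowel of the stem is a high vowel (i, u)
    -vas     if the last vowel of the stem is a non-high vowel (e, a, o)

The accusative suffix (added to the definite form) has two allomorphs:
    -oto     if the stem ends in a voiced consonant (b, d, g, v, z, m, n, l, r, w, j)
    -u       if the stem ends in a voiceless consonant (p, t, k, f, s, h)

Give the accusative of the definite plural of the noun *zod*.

Since the final sound of *zod* is /d/ (a consonant), it takes -giw, giving *zodgiw*.
Since the last vowel of the plural form *zodgiw* is /i/ (a high vowel), it takes -tuz, giving *zodgiwtuz*.
The final consonant of the definite form *zodgiwtuz* is /z/, which is voiced, so the accusative suffix is -oto, giving *zodgiwtuzoto*.

zodgiwtuzoto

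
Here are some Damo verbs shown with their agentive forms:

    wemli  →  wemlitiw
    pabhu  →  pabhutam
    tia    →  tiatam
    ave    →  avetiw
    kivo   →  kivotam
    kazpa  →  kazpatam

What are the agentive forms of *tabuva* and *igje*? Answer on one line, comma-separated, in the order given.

tabuvatam, igjetiw

The suffix is conditioned by the last vowel: -tiw when the last vowel of the stem is a front vowel (*wemli*, *ave*); -tam when the last vowel of the stem is a back vowel (*pabhu*, *tia*, *kivo*, *kazpa*).
*tabuva*: last vowel = /a/, a back vowel → -tam → *tabuvatam*.
The last vowel of *igje* is /e/, which is a front vowel, so the suffix is -tiw, giving *igjetiw*.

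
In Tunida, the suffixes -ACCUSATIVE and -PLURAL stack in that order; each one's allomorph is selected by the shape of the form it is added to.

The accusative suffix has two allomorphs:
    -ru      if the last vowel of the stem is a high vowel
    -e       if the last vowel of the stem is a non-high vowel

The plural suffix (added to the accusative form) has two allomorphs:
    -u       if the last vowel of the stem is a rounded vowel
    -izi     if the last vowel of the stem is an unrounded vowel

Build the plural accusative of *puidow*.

Since the last vowel of *puidow* is /o/ (a non-high vowel), it takes -e, giving *puidowe*.
The last vowel of the accusative form *puidowe* is /e/, which is an unrounded vowel, so the plural suffix is -izi, giving *puidoweizi*.

puidoweizi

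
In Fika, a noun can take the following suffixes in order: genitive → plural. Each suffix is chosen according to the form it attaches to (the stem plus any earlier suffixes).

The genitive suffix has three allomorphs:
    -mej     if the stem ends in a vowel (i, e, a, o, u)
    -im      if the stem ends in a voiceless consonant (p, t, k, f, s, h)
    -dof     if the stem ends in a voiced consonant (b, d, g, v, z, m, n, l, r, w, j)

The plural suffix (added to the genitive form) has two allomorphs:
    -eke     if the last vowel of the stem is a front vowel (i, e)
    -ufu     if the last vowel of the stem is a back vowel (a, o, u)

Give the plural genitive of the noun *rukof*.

The final sound of *rukof* is /f/, which is a voiceless consonant, so the genitive suffix is -im, giving *rukofim*.
The genitive form *rukofim*: last vowel = /i/, a front vowel → -eke → *rukofimeke*.

rukofimeke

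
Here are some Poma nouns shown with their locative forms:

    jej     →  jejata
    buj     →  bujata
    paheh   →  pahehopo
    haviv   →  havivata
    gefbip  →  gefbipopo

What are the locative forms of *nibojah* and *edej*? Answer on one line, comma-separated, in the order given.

The suffix is conditioned by the final consonant: -opo when the stem ends in a voiceless consonant (*paheh*, *gefbip*); -ata when the stem ends in a voiced consonant (*jej*, *buj*, *haviv*).
*nibojah*: final consonant = /h/, voiceless → -opo → *nibojahopo*.
*edej* — final consonant /j/ (voiced) → -ata → *edejata*.

nibojahopo, edejata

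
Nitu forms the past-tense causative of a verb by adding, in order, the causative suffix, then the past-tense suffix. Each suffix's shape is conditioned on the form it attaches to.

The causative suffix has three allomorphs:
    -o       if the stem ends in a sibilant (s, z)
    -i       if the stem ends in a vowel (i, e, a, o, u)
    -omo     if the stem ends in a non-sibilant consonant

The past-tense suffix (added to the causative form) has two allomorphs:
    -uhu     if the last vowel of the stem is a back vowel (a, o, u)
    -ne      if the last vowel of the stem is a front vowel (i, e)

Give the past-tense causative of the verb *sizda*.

sizdaine

The final sound of *sizda* is /a/, which is a vowel, so the causative suffix is -i, giving *sizdai*.
The causative form *sizdai*: last vowel = /i/, a front vowel → -ne → *sizdaine*.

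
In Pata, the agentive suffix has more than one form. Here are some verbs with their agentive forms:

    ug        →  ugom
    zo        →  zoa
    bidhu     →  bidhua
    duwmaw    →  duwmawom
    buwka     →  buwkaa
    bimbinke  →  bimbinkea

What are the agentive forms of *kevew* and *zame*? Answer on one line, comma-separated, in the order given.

Looking at the final sound of each stem: -om when the stem ends in a consonant (*ug*, *duwmaw*); -a when the stem ends in a vowel (*zo*, *bidhu*, *buwka*, *bimbinke*).
*kevew* — final sound /w/ (a consonant) → -om → *kevewom*.
The final sound of *zame* is /e/, which is a vowel, so the suffix is -a, giving *zamea*.

kevewom, zamea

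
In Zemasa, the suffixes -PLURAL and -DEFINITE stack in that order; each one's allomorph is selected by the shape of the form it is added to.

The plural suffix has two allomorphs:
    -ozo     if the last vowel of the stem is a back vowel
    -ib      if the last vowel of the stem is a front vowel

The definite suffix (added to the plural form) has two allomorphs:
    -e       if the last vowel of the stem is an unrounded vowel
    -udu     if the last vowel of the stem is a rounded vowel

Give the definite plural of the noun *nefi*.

*nefi*: last vowel = /i/, a front vowel → -ib → *nefiib*.
The last vowel of the plural form *nefiib* is /i/, which is an unrounded vowel, so the definite suffix is -e, giving *nefiibe*.

nefiibe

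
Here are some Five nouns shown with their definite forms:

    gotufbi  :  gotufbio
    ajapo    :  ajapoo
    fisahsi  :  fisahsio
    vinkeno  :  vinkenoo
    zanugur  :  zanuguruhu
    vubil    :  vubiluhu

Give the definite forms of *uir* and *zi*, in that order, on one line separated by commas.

The alternation tracks the final sound of the stem — -uhu when the stem ends in a consonant (*zanugur*, *vubil*); -o when the stem ends in a vowel (*gotufbi*, *ajapo*, *fisahsi*, *vinkeno*).
*uir*: final sound = /r/, a consonant → -uhu → *uiruhu*.
*zi*: final sound = /i/, a vowel → -o → *zio*.

uiruhu, zio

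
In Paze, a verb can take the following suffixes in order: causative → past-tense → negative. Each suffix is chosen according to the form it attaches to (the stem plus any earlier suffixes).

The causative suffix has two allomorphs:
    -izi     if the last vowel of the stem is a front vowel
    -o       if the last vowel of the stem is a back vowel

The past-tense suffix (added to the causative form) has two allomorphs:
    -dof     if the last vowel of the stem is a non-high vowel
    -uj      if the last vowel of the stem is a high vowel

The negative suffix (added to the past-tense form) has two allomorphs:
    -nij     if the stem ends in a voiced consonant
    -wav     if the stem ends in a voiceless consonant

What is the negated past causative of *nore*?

*nore* — last vowel /e/ (a front vowel) → -izi → *noreizi*.
The causative form *noreizi* — last vowel /i/ (a high vowel) → -uj → *noreiziuj*.
The past-tense form *noreiziuj* — final consonant /j/ (voiced) → -nij → *noreiziujnij*.

noreiziujnij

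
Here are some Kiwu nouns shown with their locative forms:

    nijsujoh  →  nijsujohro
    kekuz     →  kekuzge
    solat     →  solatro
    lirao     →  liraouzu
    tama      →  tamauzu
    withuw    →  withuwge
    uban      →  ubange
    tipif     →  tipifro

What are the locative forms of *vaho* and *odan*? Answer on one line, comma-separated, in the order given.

The alternation tracks the final sound of the stem — -ro when the stem ends in a voiceless consonant (*nijsujoh*, *solat*, *tipif*); -ge when the stem ends in a voiced consonant (*kekuz*, *withuw*, *uban*); -uzu when the stem ends in a vowel (*lirao*, *tama*).
*vaho*: final sound = /o/, a vowel → -uzu → *vahouzu*.
*odan* — final sound /n/ (a voiced consonant) → -ge → *odange*.

vahouzu, odange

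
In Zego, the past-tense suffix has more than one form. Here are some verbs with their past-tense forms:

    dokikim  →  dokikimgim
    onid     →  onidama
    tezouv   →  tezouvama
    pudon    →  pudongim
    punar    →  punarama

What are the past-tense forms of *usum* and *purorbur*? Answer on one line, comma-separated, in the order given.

usumgim, purorburama

The suffix is conditioned by the final consonant: -gim when the stem ends in a nasal (*dokikim*, *pudon*); -ama when the stem ends in a non-nasal consonant (*onid*, *tezouv*, *punar*).
The final consonant of *usum* is /m/, which is a nasal, so the suffix is -gim, giving *usumgim*.
*purorbur*: final consonant = /r/, non-nasal → -ama → *purorburama*.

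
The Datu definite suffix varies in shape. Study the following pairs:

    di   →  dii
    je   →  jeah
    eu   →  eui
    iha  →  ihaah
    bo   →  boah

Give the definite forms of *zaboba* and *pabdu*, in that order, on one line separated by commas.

The pattern is height harmony: -i when the last vowel of the stem is a high vowel (*di*, *eu*); -ah when the last vowel of the stem is a non-high vowel (*je*, *iha*, *bo*).
*zaboba*: last vowel = /a/, a non-high vowel → -ah → *zabobaah*.
*pabdu* — last vowel /u/ (a high vowel) → -i → *pabdui*.

zabobaah, pabdui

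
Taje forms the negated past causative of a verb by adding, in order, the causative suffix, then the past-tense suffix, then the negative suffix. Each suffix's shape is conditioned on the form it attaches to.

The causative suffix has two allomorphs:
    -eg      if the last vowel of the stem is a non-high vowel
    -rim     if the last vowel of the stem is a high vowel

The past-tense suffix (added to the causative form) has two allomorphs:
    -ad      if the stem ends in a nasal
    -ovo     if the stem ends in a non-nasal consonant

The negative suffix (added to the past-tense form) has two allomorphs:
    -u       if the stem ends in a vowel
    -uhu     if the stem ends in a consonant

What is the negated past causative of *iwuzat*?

The last vowel of *iwuzat* is /a/, which is a non-high vowel, so the causative suffix is -eg, giving *iwuzateg*.
The causative form *iwuzateg* — final consonant /g/ (non-nasal) → -ovo → *iwuzategovo*.
The past-tense form *iwuzategovo*: final sound = /o/, a vowel → -u → *iwuzategovou*.

iwuzategovou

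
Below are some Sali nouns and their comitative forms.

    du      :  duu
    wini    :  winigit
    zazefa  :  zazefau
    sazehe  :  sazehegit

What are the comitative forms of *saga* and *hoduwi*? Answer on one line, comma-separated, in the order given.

Looking at the last vowel of each stem: -git when the last vowel of the stem is a front vowel (*wini*, *sazehe*); -u when the last vowel of the stem is a back vowel (*du*, *zazefa*).
*saga* — last vowel /a/ (a back vowel) → -u → *sagau*.
Since the last vowel of *hoduwi* is /i/ (a front vowel), it takes -git, giving *hoduwigit*.

sagau, hoduwigit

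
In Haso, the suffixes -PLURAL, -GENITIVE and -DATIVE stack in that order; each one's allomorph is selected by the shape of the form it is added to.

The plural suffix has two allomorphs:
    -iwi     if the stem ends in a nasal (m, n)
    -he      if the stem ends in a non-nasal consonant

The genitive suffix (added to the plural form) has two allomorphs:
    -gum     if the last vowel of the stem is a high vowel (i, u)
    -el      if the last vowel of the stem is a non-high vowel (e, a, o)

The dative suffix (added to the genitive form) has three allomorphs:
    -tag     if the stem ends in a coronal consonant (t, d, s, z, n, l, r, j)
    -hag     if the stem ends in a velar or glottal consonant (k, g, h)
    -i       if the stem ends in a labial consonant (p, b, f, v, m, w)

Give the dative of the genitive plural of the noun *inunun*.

Since the final consonant of *inunun* is /n/ (a nasal), it takes -iwi, giving *inununiwi*.
The last vowel of the plural form *inununiwi* is /i/, which is a high vowel, so the genitive suffix is -gum, giving *inununiwigum*.
Since the final consonant of the genitive form *inununiwigum* is /m/ (labial), it takes -i, giving *inununiwigumi*.

inununiwigumi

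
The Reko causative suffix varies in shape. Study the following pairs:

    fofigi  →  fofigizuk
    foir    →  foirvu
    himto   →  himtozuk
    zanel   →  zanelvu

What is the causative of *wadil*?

Looking at the final sound of each stem: -vu when the stem ends in a consonant (*foir*, *zanel*); -zuk when the stem ends in a vowel (*fofigi*, *himto*).
The final sound of *wadil* is /l/, which is a consonant, so the suffix is -vu, giving *wadilvu*.

wadilvu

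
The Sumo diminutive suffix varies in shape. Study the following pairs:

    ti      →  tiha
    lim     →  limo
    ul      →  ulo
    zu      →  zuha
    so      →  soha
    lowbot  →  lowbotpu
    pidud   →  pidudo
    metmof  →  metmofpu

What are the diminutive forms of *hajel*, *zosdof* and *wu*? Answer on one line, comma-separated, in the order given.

Looking at the final sound of each stem: -pu when the stem ends in a voiceless consonant (*lowbot*, *metmof*); -o when the stem ends in a voiced consonant (*lim*, *ul*, *pidud*); -ha when the stem ends in a vowel (*ti*, *zu*, *so*).
*hajel* — final sound /l/ (a voiced consonant) → -o → *hajelo*.
*zosdof*: final sound = /f/, a voiceless consonant → -pu → *zosdofpu*.
*wu* — final sound /u/ (a vowel) → -ha → *wuha*.

hajelo, zosdofpu, wuha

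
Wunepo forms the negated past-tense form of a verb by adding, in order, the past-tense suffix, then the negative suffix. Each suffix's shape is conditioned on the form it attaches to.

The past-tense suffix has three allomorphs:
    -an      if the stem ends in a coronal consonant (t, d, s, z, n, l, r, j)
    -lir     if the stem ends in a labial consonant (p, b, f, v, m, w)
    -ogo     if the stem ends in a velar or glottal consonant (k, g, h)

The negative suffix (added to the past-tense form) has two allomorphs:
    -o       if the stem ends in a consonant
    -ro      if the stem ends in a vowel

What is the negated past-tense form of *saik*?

saikogoro

*saik* — final consonant /k/ (velar/glottal) → -ogo → *saikogo*.
The past-tense form *saikogo* — final sound /o/ (a vowel) → -ro → *saikogoro*.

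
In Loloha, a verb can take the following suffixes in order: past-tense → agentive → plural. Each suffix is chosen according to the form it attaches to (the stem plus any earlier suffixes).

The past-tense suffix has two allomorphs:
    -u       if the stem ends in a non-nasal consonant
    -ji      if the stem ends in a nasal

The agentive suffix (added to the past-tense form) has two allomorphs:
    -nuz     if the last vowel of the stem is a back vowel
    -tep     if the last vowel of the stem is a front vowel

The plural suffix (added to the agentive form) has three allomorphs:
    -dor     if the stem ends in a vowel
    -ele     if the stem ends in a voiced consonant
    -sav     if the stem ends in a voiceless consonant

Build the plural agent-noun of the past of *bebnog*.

bebnogunuzele

Since the final consonant of *bebnog* is /g/ (non-nasal), it takes -u, giving *bebnogu*.
The past-tense form *bebnogu*: last vowel = /u/, a back vowel → -nuz → *bebnogunuz*.
The final sound of the agentive form *bebnogunuz* is /z/, which is a voiced consonant, so the plural suffix is -ele, giving *bebnogunuzele*.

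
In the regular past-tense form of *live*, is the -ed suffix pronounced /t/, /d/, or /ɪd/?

/d/

The stem *live* ends in a voiced sound other than /d/.
The -ed suffix is realized as /ɪd/ after /t, d/; as /t/ after other voiceless consonants; and as /d/ after other voiced sounds.
So -ed on *live* is pronounced /d/.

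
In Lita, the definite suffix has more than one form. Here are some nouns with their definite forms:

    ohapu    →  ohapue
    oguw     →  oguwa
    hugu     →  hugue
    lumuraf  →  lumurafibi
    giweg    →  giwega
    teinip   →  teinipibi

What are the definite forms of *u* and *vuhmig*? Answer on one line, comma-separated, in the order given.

ue, vuhmiga

Looking at the final sound of each stem: -ibi when the stem ends in a voiceless consonant (*lumuraf*, *teinip*); -a when the stem ends in a voiced consonant (*oguw*, *giweg*); -e when the stem ends in a vowel (*ohapu*, *hugu*).
The final sound of *u* is /u/, which is a vowel, so the suffix is -e, giving *ue*.
*vuhmig* — final sound /g/ (a voiced consonant) → -a → *vuhmiga*.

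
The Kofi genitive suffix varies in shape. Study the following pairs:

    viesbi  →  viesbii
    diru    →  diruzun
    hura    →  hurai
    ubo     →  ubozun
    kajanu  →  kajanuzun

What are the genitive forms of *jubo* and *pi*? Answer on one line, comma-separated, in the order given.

jubozun, pii

The suffix is conditioned by the last vowel: -zun when the last vowel of the stem is a rounded vowel (*diru*, *ubo*, *kajanu*); -i when the last vowel of the stem is an unrounded vowel (*viesbi*, *hura*).
The last vowel of *jubo* is /o/, which is a rounded vowel, so the suffix is -zun, giving *jubozun*.
Since the last vowel of *pi* is /i/ (an unrounded vowel), it takes -i, giving *pii*.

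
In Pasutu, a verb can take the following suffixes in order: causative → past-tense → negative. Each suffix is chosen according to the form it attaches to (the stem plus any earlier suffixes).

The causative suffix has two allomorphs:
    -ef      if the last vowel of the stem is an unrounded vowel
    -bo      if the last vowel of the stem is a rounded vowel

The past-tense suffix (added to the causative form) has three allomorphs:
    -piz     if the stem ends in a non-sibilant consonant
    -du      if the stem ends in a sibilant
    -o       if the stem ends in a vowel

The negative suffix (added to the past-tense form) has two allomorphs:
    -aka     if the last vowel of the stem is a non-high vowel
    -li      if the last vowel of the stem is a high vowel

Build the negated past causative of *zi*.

ziefpizli

*zi*: last vowel = /i/, an unrounded vowel → -ef → *zief*.
Since the final sound of the causative form *zief* is /f/ (a non-sibilant consonant), it takes -piz, giving *ziefpiz*.
The past-tense form *ziefpiz*: last vowel = /i/, a high vowel → -li → *ziefpizli*.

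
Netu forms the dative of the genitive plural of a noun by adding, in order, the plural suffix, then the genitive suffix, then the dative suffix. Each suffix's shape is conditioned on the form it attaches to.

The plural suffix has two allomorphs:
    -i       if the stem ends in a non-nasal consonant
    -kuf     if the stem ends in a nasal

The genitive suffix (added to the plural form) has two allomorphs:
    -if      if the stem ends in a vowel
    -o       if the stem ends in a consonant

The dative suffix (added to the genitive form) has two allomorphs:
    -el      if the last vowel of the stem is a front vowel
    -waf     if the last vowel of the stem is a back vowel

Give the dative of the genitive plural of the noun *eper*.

eperiifel

*eper* — final consonant /r/ (non-nasal) → -i → *eperi*.
Since the final sound of the plural form *eperi* is /i/ (a vowel), it takes -if, giving *eperiif*.
The genitive form *eperiif*: last vowel = /i/, a front vowel → -el → *eperiifel*.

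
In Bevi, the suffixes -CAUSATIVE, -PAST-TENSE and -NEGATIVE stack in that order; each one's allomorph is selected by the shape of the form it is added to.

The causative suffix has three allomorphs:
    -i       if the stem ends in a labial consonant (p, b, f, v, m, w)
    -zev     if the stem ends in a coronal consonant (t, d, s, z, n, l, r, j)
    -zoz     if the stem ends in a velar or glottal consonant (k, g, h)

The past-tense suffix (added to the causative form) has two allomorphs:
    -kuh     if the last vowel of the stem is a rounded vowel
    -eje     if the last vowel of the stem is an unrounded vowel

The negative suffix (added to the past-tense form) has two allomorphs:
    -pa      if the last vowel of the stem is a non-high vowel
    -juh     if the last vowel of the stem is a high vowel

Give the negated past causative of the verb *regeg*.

regegzozkuhjuh

Since the final consonant of *regeg* is /g/ (velar/glottal), it takes -zoz, giving *regegzoz*.
The causative form *regegzoz*: last vowel = /o/, a rounded vowel → -kuh → *regegzozkuh*.
The last vowel of the past-tense form *regegzozkuh* is /u/, which is a high vowel, so the negative suffix is -juh, giving *regegzozkuhjuh*.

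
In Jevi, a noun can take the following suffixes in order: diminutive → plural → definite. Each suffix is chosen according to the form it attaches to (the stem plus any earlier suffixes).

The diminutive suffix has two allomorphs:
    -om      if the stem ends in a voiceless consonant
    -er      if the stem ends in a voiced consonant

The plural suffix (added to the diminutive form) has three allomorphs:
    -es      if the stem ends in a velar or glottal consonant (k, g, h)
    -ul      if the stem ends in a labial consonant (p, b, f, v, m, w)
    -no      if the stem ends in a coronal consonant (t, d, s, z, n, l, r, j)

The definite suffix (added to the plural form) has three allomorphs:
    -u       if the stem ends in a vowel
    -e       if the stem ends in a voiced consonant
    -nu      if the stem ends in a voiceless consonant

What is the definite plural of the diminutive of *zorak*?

zorakomule

Since the final consonant of *zorak* is /k/ (voiceless), it takes -om, giving *zorakom*.
The final consonant of the diminutive form *zorakom* is /m/, which is labial, so the plural suffix is -ul, giving *zorakomul*.
The plural form *zorakomul*: final sound = /l/, a voiced consonant → -e → *zorakomule*.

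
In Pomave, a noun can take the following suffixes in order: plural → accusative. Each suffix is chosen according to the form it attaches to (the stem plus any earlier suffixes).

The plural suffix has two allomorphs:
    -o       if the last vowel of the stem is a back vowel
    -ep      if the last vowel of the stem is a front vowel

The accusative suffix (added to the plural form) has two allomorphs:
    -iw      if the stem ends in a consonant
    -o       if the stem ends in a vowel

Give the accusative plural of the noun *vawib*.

The last vowel of *vawib* is /i/, which is a front vowel, so the plural suffix is -ep, giving *vawibep*.
The plural form *vawibep* — final sound /p/ (a consonant) → -iw → *vawibepiw*.

vawibepiw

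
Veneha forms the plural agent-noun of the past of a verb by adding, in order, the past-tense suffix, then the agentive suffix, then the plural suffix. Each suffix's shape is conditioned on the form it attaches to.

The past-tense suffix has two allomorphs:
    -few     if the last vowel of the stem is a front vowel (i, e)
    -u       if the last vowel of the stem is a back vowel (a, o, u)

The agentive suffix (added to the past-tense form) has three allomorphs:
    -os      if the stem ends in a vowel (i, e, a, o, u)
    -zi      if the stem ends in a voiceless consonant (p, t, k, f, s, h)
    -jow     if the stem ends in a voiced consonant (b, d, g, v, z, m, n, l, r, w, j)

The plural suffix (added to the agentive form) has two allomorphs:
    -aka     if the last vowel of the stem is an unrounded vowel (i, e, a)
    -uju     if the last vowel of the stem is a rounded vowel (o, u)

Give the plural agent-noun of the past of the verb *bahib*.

bahibfewjowuju

*bahib* — last vowel /i/ (a front vowel) → -few → *bahibfew*.
Since the final sound of the past-tense form *bahibfew* is /w/ (a voiced consonant), it takes -jow, giving *bahibfewjow*.
The agentive form *bahibfewjow*: last vowel = /o/, a rounded vowel → -uju → *bahibfewjowuju*.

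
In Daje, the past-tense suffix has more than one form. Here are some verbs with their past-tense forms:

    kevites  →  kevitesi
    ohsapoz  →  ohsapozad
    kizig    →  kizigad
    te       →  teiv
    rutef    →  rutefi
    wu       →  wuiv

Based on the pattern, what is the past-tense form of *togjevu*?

togjevuiv

The pattern is voicing of the final sound: -i when the stem ends in a voiceless consonant (*kevites*, *rutef*); -ad when the stem ends in a voiced consonant (*ohsapoz*, *kizig*); -iv when the stem ends in a vowel (*te*, *wu*).
*togjevu*: final sound = /u/, a vowel → -iv → *togjevuiv*.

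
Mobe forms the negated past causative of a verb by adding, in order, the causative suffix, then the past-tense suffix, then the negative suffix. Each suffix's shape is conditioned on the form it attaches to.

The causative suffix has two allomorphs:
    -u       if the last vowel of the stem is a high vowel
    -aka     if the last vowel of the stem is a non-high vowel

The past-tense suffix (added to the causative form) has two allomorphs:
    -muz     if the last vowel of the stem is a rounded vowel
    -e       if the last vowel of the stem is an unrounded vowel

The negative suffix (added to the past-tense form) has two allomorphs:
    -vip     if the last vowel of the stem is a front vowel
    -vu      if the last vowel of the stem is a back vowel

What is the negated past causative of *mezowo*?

*mezowo* — last vowel /o/ (a non-high vowel) → -aka → *mezowoaka*.
Since the last vowel of the causative form *mezowoaka* is /a/ (an unrounded vowel), it takes -e, giving *mezowoakae*.
The last vowel of the past-tense form *mezowoakae* is /e/, which is a front vowel, so the negative suffix is -vip, giving *mezowoakaevip*.

mezowoakaevip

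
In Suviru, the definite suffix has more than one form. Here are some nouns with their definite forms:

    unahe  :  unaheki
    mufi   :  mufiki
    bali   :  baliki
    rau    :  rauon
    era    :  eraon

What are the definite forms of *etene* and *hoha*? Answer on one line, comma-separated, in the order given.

The alternation tracks the last vowel of the stem — -ki when the last vowel of the stem is a front vowel (*unahe*, *mufi*, *bali*); -on when the last vowel of the stem is a back vowel (*rau*, *era*).
Since the last vowel of *etene* is /e/ (a front vowel), it takes -ki, giving *eteneki*.
*hoha*: last vowel = /a/, a back vowel → -on → *hohaon*.

eteneki, hohaon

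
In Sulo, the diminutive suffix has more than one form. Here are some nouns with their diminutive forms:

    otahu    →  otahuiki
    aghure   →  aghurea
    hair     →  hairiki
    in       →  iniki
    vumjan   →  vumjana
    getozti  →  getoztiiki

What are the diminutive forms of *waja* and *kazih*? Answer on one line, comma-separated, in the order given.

wajaa, kazihiki

The suffix is conditioned by the last vowel: -iki when the last vowel of the stem is a high vowel (*otahu*, *hair*, *in*, *getozti*); -a when the last vowel of the stem is a non-high vowel (*aghure*, *vumjan*).
Since the last vowel of *waja* is /a/ (a non-high vowel), it takes -a, giving *wajaa*.
*kazih* — last vowel /i/ (a high vowel) → -iki → *kazihiki*.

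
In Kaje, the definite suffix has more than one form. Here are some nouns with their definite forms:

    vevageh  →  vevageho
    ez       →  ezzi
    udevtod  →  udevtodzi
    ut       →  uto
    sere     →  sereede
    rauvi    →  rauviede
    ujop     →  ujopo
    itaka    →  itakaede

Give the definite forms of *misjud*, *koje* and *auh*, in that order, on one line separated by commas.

misjudzi, kojeede, auho

The suffix is conditioned by the final sound: -o when the stem ends in a voiceless consonant (*vevageh*, *ut*, *ujop*); -zi when the stem ends in a voiced consonant (*ez*, *udevtod*); -ede when the stem ends in a vowel (*sere*, *rauvi*, *itaka*).
Since the final sound of *misjud* is /d/ (a voiced consonant), it takes -zi, giving *misjudzi*.
*koje*: final sound = /e/, a vowel → -ede → *kojeede*.
*auh* — final sound /h/ (a voiceless consonant) → -o → *auho*.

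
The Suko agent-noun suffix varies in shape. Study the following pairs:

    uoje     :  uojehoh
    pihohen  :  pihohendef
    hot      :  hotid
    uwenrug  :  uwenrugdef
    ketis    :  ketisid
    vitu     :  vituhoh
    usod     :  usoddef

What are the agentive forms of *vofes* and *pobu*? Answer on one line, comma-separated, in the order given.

Looking at the final sound of each stem: -id when the stem ends in a voiceless consonant (*hot*, *ketis*); -def when the stem ends in a voiced consonant (*pihohen*, *uwenrug*, *usod*); -hoh when the stem ends in a vowel (*uoje*, *vitu*).
The final sound of *vofes* is /s/, which is a voiceless consonant, so the suffix is -id, giving *vofesid*.
*pobu*: final sound = /u/, a vowel → -hoh → *pobuhoh*.

vofesid, pobuhoh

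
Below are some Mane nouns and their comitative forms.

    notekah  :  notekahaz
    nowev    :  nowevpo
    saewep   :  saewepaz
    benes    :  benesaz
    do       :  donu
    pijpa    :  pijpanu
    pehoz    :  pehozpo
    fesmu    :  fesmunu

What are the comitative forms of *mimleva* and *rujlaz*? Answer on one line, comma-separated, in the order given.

mimlevanu, rujlazpo

The pattern is voicing of the final sound: -az when the stem ends in a voiceless consonant (*notekah*, *saewep*, *benes*); -po when the stem ends in a voiced consonant (*nowev*, *pehoz*); -nu when the stem ends in a vowel (*do*, *pijpa*, *fesmu*).
Since the final sound of *mimleva* is /a/ (a vowel), it takes -nu, giving *mimlevanu*.
*rujlaz* — final sound /z/ (a voiced consonant) → -po → *rujlazpo*.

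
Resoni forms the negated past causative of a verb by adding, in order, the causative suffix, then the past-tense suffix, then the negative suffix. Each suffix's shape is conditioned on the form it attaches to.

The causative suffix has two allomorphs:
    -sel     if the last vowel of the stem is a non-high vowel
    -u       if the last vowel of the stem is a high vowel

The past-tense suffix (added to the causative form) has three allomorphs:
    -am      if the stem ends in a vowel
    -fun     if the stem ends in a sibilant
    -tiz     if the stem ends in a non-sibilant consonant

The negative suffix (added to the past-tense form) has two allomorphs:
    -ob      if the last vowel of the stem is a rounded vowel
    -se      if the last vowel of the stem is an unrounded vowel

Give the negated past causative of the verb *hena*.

henaseltizse

*hena*: last vowel = /a/, a non-high vowel → -sel → *henasel*.
The causative form *henasel* — final sound /l/ (a non-sibilant consonant) → -tiz → *henaseltiz*.
The past-tense form *henaseltiz*: last vowel = /i/, an unrounded vowel → -se → *henaseltizse*.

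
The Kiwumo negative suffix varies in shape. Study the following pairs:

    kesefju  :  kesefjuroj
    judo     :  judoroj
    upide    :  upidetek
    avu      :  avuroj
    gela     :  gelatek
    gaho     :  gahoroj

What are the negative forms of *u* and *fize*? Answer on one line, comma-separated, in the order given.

The suffix is conditioned by the last vowel: -roj when the last vowel of the stem is a rounded vowel (*kesefju*, *judo*, *avu*, *gaho*); -tek when the last vowel of the stem is an unrounded vowel (*upide*, *gela*).
*u*: last vowel = /u/, a rounded vowel → -roj → *uroj*.
*fize*: last vowel = /e/, an unrounded vowel → -tek → *fizetek*.

uroj, fizetek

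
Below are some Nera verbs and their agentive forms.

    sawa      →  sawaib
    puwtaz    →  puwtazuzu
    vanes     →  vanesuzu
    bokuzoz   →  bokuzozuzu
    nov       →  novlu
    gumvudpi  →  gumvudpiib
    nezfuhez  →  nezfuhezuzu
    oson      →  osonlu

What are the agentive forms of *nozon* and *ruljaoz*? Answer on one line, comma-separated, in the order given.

Looking at the final sound of each stem: -uzu when the stem ends in a sibilant (*puwtaz*, *vanes*, *bokuzoz*, *nezfuhez*); -lu when the stem ends in a non-sibilant consonant (*nov*, *oson*); -ib when the stem ends in a vowel (*sawa*, *gumvudpi*).
*nozon*: final sound = /n/, a non-sibilant consonant → -lu → *nozonlu*.
The final sound of *ruljaoz* is /z/, which is a sibilant, so the suffix is -uzu, giving *ruljaozuzu*.

nozonlu, ruljaozuzu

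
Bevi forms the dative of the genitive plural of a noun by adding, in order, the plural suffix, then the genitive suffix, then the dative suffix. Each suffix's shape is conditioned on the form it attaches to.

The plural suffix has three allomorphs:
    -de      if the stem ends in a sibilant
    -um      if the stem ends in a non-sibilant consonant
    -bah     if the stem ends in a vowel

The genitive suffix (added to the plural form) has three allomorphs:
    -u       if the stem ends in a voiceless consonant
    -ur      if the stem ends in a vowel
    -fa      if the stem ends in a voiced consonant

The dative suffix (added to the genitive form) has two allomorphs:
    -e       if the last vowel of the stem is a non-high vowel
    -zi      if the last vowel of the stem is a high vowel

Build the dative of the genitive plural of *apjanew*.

The final sound of *apjanew* is /w/, which is a non-sibilant consonant, so the plural suffix is -um, giving *apjanewum*.
Since the final sound of the plural form *apjanewum* is /m/ (a voiced consonant), it takes -fa, giving *apjanewumfa*.
The last vowel of the genitive form *apjanewumfa* is /a/, which is a non-high vowel, so the dative suffix is -e, giving *apjanewumfae*.

apjanewumfae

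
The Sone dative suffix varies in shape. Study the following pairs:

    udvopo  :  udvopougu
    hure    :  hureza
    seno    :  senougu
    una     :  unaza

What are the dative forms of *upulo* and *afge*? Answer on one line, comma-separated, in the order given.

upulougu, afgeza

Looking at the last vowel of each stem: -ugu when the last vowel of the stem is a rounded vowel (*udvopo*, *seno*); -za when the last vowel of the stem is an unrounded vowel (*hure*, *una*).
*upulo* — last vowel /o/ (a rounded vowel) → -ugu → *upulougu*.
The last vowel of *afge* is /e/, which is an unrounded vowel, so the suffix is -za, giving *afgeza*.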